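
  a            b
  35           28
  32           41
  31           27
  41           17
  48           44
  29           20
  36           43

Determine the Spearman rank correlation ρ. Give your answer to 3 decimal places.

Rank a: 4, 3, 2, 6, 7, 1, 5
Rank b: 4, 5, 3, 1, 7, 2, 6
d = rank(a) − rank(b): 0, -2, -1, 5, 0, -1, -1; Σd² = 32
ρ = 1 − 6Σd² / [n(n²−1)] = 1 − 6×32 / (7×48) = 1 − 192/336 ≈ 0.429

0.429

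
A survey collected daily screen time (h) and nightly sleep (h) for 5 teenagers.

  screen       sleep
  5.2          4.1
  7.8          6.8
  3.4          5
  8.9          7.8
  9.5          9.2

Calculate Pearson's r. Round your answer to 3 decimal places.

n = 5, Σx = 34.8, Σy = 32.9, Σx² = 268.9, Σy² = 233.53, Σxy = 248.18
nΣxy − ΣxΣy = 1240.9 − 1144.92 = 95.98
nΣx² − (Σx)² = 1344.5 − 1211.04 = 133.46; nΣy² − (Σy)² = 1167.65 − 1082.41 = 85.24
r = 95.98 / √(133.46 × 85.24) = 95.98 / 106.6589 ≈ 0.900

0.900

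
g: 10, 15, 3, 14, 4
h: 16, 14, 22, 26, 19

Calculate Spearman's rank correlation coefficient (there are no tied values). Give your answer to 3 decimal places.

-0.400

Rank g: 3, 5, 1, 4, 2
Rank h: 2, 1, 4, 5, 3
d = rank(g) − rank(h): 1, 4, -3, -1, -1; Σd² = 28
ρ = 1 − 6Σd² / [n(n²−1)] = 1 − 6×28 / (5×24) = 1 − 168/120 ≈ -0.400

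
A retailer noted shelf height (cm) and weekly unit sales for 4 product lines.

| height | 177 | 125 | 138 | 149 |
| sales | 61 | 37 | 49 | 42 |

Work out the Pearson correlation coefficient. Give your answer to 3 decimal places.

n = 4, Σx = 589, Σy = 189, Σx² = 88199, Σy² = 9255, Σxy = 28442
nΣxy − ΣxΣy = 113768 − 111321 = 2447
nΣx² − (Σx)² = 352796 − 346921 = 5875; nΣy² − (Σy)² = 37020 − 35721 = 1299
r = 2447 / √(5875 × 1299) = 2447 / 2762.5396 ≈ 0.886

0.886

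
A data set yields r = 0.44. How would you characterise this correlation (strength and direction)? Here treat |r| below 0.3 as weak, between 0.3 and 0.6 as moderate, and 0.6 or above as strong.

moderate positive

r = 0.44 > 0 so the relationship is positive.
|r| = 0.44, which falls in the moderate range.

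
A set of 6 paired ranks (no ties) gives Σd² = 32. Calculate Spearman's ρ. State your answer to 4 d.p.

ρ = 1 − 6Σd² / [n(n²−1)] = 1 − 6×32 / (6×35)
  = 1 − 192/210 = 1 − 0.91429 ≈ 0.0857

0.0857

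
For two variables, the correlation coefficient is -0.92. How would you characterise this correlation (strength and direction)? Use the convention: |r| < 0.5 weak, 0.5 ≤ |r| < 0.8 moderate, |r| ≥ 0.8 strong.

r = -0.92 < 0 so the relationship is negative.
|r| = 0.92, which falls in the strong range.

strong negative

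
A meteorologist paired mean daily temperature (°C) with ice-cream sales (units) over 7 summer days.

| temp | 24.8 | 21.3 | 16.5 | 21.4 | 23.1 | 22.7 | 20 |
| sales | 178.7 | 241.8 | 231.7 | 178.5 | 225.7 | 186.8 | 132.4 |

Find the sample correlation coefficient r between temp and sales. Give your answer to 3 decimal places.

n = 7, Σx = 149.8, Σy = 1375.6, Σx² = 3247.84, Σy² = 279312.56, Σxy = 29327.08
nΣxy − ΣxΣy = 205289.56 − 206064.88 = -775.32
nΣx² − (Σx)² = 22734.88 − 22440.04 = 294.84; nΣy² − (Σy)² = 1955187.92 − 1892275.36 = 62912.56
r = -775.32 / √(294.84 × 62912.56) = -775.32 / 4306.8712 ≈ -0.180

-0.180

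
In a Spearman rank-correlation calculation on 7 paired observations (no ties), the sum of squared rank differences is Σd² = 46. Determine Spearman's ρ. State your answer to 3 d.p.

ρ = 1 − 6Σd² / [n(n²−1)] = 1 − 6×46 / (7×48)
  = 1 − 276/336 = 1 − 0.8214 ≈ 0.179

0.179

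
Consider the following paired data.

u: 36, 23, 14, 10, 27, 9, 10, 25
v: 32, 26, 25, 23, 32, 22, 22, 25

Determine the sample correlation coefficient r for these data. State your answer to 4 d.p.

0.8950

n = 8, Σu = 154, Σv = 207, Σu² = 3656, Σv² = 5471, Σuv = 4237
nΣuv − ΣuΣv = 33896 − 31878 = 2018
nΣu² − (Σu)² = 29248 − 23716 = 5532; nΣv² − (Σv)² = 43768 − 42849 = 919
r = 2018 / √(5532 × 919) = 2018 / 2254.7523 ≈ 0.8950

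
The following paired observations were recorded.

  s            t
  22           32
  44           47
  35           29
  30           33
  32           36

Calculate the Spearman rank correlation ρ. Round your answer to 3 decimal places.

Rank s: 1, 5, 4, 2, 3
Rank t: 2, 5, 1, 3, 4
d = rank(s) − rank(t): -1, 0, 3, -1, -1; Σd² = 12
ρ = 1 − 6Σd² / [n(n²−1)] = 1 − 6×12 / (5×24) = 1 − 72/120 ≈ 0.400

0.400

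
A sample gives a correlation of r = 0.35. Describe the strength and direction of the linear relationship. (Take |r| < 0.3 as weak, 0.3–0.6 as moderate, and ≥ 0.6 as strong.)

moderate positive

r = 0.35 > 0 so the relationship is positive.
|r| = 0.35, which falls in the moderate range.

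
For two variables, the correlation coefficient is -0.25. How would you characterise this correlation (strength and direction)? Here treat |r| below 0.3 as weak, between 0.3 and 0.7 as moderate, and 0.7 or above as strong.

weak negative

r = -0.25 < 0 so the relationship is negative.
|r| = 0.25, which falls in the weak range.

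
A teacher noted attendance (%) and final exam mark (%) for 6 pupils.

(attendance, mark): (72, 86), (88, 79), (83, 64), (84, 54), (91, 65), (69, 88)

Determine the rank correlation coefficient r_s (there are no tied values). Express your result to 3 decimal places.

-0.543

Rank attendance: 2, 5, 3, 4, 6, 1
Rank mark: 5, 4, 2, 1, 3, 6
d = rank(attendance) − rank(mark): -3, 1, 1, 3, 3, -5; Σd² = 54
ρ = 1 − 6Σd² / [n(n²−1)] = 1 − 6×54 / (6×35) = 1 − 324/210 ≈ -0.543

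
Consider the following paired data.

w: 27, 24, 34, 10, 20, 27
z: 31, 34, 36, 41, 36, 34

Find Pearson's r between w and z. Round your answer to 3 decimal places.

-0.684

n = 6, Σw = 142, Σz = 212, Σw² = 3690, Σz² = 7546, Σwz = 4925
nΣwz − ΣwΣz = 29550 − 30104 = -554
nΣw² − (Σw)² = 22140 − 20164 = 1976; nΣz² − (Σz)² = 45276 − 44944 = 332
r = -554 / √(1976 × 332) = -554 / 809.9580 ≈ -0.684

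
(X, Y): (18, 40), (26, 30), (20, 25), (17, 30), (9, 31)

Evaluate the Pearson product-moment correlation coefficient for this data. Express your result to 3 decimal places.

-0.142

n = 5, ΣX = 90, ΣY = 156, ΣX² = 1770, ΣY² = 4986, ΣXY = 2789
nΣXY − ΣXΣY = 13945 − 14040 = -95
nΣX² − (ΣX)² = 8850 − 8100 = 750; nΣY² − (ΣY)² = 24930 − 24336 = 594
r = -95 / √(750 × 594) = -95 / 667.4579 ≈ -0.142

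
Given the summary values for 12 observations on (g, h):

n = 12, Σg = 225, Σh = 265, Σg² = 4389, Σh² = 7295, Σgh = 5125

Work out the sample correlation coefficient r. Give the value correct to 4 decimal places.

0.3153

r = (nΣgh − ΣgΣh) / √[(nΣg² − (Σg)²)(nΣh² − (Σh)²)]
Numerator: 12×5125 − 225×265 = 1875
Denominator: √[(52668 − 50625)(87540 − 70225)] = √[2043 × 17315] = 5947.6504
r = 1875 / 5947.6504 ≈ 0.3153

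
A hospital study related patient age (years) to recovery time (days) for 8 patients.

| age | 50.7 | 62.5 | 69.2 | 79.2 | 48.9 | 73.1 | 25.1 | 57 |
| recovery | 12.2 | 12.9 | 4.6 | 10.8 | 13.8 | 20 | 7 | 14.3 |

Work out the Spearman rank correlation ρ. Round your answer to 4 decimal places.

Rank age: 3, 5, 6, 8, 2, 7, 1, 4
Rank recovery: 4, 5, 1, 3, 6, 8, 2, 7
d = rank(age) − rank(recovery): -1, 0, 5, 5, -4, -1, -1, -3; Σd² = 78
ρ = 1 − 6Σd² / [n(n²−1)] = 1 − 6×78 / (8×63) = 1 − 468/504 ≈ 0.0714

0.0714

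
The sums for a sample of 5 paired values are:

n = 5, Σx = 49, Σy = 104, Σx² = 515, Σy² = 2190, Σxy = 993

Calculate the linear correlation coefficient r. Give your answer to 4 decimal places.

-0.8579

r = (nΣxy − ΣxΣy) / √[(nΣx² − (Σx)²)(nΣy² − (Σy)²)]
Numerator: 5×993 − 49×104 = -131
Denominator: √[(2575 − 2401)(10950 − 10816)] = √[174 × 134] = 152.6958
r = -131 / 152.6958 ≈ -0.8579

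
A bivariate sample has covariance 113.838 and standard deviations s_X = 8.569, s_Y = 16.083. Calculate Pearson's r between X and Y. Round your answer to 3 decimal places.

r = Cov(X,Y) / (s_X · s_Y) = 113.838 / (8.569 × 16.083)
  = 113.838 / 137.8152 ≈ 0.826

0.826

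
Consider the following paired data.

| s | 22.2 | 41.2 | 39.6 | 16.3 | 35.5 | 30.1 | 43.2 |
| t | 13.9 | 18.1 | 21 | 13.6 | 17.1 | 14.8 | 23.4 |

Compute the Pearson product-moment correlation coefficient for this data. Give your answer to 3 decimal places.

0.874

n = 7, Σs = 228.1, Σt = 121.9, Σs² = 8056.63, Σt² = 2205.79, Σst = 4170.99
nΣst − ΣsΣt = 29196.93 − 27805.39 = 1391.54
nΣs² − (Σs)² = 56396.41 − 52029.61 = 4366.8; nΣt² − (Σt)² = 15440.53 − 14859.61 = 580.92
r = 1391.54 / √(4366.8 × 580.92) = 1391.54 / 1592.7214 ≈ 0.874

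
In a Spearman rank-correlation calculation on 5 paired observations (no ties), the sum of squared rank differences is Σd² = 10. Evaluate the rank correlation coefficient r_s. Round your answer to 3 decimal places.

0.500

ρ = 1 − 6Σd² / [n(n²−1)] = 1 − 6×10 / (5×24)
  = 1 − 60/120 = 1 − 0.5000 ≈ 0.500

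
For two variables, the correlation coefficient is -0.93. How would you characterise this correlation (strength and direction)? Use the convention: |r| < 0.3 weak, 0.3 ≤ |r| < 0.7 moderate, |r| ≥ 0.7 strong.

r = -0.93 < 0 so the relationship is negative.
|r| = 0.93, which falls in the strong range.

strong negative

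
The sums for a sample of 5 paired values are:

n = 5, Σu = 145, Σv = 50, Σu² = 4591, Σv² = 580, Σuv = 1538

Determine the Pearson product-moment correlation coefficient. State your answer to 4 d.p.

0.5008

r = (nΣuv − ΣuΣv) / √[(nΣu² − (Σu)²)(nΣv² − (Σv)²)]
Numerator: 5×1538 − 145×50 = 440
Denominator: √[(22955 − 21025)(2900 − 2500)] = √[1930 × 400] = 878.6353
r = 440 / 878.6353 ≈ 0.5008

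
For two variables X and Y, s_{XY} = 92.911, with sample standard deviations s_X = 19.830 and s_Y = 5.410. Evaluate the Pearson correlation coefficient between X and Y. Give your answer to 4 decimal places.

r = Cov(X,Y) / (s_X · s_Y) = 92.911 / (19.830 × 5.410)
  = 92.911 / 107.2803 ≈ 0.8661

0.8661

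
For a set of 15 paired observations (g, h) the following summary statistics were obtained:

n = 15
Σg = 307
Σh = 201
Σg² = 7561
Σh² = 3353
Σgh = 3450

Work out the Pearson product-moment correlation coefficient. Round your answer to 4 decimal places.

r = (nΣgh − ΣgΣh) / √[(nΣg² − (Σg)²)(nΣh² − (Σh)²)]
Numerator: 15×3450 − 307×201 = -9957
Denominator: √[(113415 − 94249)(50295 − 40401)] = √[19166 × 9894] = 13770.5630
r = -9957 / 13770.5630 ≈ -0.7231

-0.7231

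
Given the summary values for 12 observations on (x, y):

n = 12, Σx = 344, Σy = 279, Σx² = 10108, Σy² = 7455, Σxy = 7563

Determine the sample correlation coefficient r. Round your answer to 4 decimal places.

-0.8901

r = (nΣxy − ΣxΣy) / √[(nΣx² − (Σx)²)(nΣy² − (Σy)²)]
Numerator: 12×7563 − 344×279 = -5220
Denominator: √[(121296 − 118336)(89460 − 77841)] = √[2960 × 11619] = 5864.4897
r = -5220 / 5864.4897 ≈ -0.8901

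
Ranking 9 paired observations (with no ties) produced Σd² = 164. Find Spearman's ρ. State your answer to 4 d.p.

ρ = 1 − 6Σd² / [n(n²−1)] = 1 − 6×164 / (9×80)
  = 1 − 984/720 = 1 − 1.36667 ≈ -0.3667

-0.3667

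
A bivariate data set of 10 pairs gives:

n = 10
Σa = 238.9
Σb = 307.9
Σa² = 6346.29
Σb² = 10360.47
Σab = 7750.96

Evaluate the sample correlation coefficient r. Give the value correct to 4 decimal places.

r = (nΣab − ΣaΣb) / √[(nΣa² − (Σa)²)(nΣb² − (Σb)²)]
Numerator: 10×7750.96 − 238.9×307.9 = 3952.29
Denominator: √[(63462.9 − 57073.21)(103604.7 − 94802.41)] = √[6389.69 × 8802.29] = 7499.5936
r = 3952.29 / 7499.5936 ≈ 0.5270

0.5270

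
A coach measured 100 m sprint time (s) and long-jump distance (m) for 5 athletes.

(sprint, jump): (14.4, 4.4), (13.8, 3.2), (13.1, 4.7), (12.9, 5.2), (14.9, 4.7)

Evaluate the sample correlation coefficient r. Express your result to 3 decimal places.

n = 5, Σx = 69.1, Σy = 22.2, Σx² = 957.83, Σy² = 100.82, Σxy = 306.2
nΣxy − ΣxΣy = 1531 − 1534.02 = -3.02
nΣx² − (Σx)² = 4789.15 − 4774.81 = 14.34; nΣy² − (Σy)² = 504.1 − 492.84 = 11.26
r = -3.02 / √(14.34 × 11.26) = -3.02 / 12.7070 ≈ -0.238

-0.238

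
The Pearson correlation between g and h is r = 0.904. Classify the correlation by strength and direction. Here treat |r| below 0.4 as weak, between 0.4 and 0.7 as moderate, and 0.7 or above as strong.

r = 0.904 > 0 so the relationship is positive.
|r| = 0.904, which falls in the strong range.

strong positive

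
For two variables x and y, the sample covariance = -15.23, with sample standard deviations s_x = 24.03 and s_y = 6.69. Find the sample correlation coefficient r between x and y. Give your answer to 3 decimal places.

r = Cov(x,y) / (s_x · s_y) = -15.23 / (24.03 × 6.69)
  = -15.23 / 160.7607 ≈ -0.095

-0.095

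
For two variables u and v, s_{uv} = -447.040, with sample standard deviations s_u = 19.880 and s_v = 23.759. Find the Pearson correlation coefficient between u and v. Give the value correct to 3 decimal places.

r = Cov(u,v) / (s_u · s_v) = -447.040 / (19.880 × 23.759)
  = -447.040 / 472.3289 ≈ -0.946

-0.946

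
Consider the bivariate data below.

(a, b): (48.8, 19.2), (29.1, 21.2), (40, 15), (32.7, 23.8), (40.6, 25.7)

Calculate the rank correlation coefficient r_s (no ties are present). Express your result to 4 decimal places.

Rank a: 5, 1, 3, 2, 4
Rank b: 2, 3, 1, 4, 5
d = rank(a) − rank(b): 3, -2, 2, -2, -1; Σd² = 22
ρ = 1 − 6Σd² / [n(n²−1)] = 1 − 6×22 / (5×24) = 1 − 132/120 ≈ -0.1000

-0.1000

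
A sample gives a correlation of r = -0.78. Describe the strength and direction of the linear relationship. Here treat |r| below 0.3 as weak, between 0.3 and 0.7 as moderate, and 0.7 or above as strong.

strong negative

r = -0.78 < 0 so the relationship is negative.
|r| = 0.78, which falls in the strong range.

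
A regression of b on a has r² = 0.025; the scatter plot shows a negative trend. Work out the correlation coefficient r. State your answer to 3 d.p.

-0.158

|r| = √0.025 = 0.158
The association is negative, so r = −0.158.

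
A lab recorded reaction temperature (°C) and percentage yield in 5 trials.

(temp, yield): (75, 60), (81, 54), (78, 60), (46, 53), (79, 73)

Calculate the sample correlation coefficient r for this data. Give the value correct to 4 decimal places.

n = 5, Σx = 359, Σy = 300, Σx² = 26627, Σy² = 18254, Σxy = 21759
nΣxy − ΣxΣy = 108795 − 107700 = 1095
nΣx² − (Σx)² = 133135 − 128881 = 4254; nΣy² − (Σy)² = 91270 − 90000 = 1270
r = 1095 / √(4254 × 1270) = 1095 / 2324.3451 ≈ 0.4711

0.4711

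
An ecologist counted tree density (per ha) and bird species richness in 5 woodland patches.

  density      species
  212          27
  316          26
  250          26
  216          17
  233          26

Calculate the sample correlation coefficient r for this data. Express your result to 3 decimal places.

0.329

n = 5, Σx = 1227, Σy = 122, Σx² = 308245, Σy² = 3046, Σxy = 30170
nΣxy − ΣxΣy = 150850 − 149694 = 1156
nΣx² − (Σx)² = 1541225 − 1505529 = 35696; nΣy² − (Σy)² = 15230 − 14884 = 346
r = 1156 / √(35696 × 346) = 1156 / 3514.3728 ≈ 0.329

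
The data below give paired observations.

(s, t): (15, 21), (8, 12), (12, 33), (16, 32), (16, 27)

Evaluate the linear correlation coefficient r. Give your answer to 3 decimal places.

0.637

n = 5, Σs = 67, Σt = 125, Σs² = 945, Σt² = 3427, Σst = 1751
nΣst − ΣsΣt = 8755 − 8375 = 380
nΣs² − (Σs)² = 4725 − 4489 = 236; nΣt² − (Σt)² = 17135 − 15625 = 1510
r = 380 / √(236 × 1510) = 380 / 596.9590 ≈ 0.637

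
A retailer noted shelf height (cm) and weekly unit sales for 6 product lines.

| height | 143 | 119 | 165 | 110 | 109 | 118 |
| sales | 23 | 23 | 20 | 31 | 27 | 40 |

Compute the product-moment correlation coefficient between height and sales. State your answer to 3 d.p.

-0.599

n = 6, Σx = 764, Σy = 164, Σx² = 99740, Σy² = 4748, Σxy = 20399
nΣxy − ΣxΣy = 122394 − 125296 = -2902
nΣx² − (Σx)² = 598440 − 583696 = 14744; nΣy² − (Σy)² = 28488 − 26896 = 1592
r = -2902 / √(14744 × 1592) = -2902 / 4844.8373 ≈ -0.599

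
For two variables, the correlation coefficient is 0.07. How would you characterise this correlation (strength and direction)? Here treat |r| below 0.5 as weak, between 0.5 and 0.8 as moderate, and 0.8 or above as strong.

weak positive

r = 0.07 > 0 so the relationship is positive.
|r| = 0.07, which falls in the weak range.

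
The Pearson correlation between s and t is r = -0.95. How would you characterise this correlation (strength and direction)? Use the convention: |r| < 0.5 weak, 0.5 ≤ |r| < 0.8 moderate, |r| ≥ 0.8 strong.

strong negative

r = -0.95 < 0 so the relationship is negative.
|r| = 0.95, which falls in the strong range.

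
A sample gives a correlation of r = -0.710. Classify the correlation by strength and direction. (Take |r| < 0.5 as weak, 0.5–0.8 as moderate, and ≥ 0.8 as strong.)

moderate negative

r = -0.710 < 0 so the relationship is negative.
|r| = 0.710, which falls in the moderate range.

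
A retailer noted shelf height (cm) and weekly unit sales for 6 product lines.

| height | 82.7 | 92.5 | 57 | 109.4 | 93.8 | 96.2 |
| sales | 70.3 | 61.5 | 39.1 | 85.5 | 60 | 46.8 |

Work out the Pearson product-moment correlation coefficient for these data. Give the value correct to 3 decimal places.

0.708

n = 6, Σx = 531.6, Σy = 363.2, Σx² = 48665.78, Σy² = 23353.64, Σxy = 33215.12
nΣxy − ΣxΣy = 199290.72 − 193077.12 = 6213.6
nΣx² − (Σx)² = 291994.68 − 282598.56 = 9396.12; nΣy² − (Σy)² = 140121.84 − 131914.24 = 8207.6
r = 6213.6 / √(9396.12 × 8207.6) = 6213.6 / 8781.7763 ≈ 0.708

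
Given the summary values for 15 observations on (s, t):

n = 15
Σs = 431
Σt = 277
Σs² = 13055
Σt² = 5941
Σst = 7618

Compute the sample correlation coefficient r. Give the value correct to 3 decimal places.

r = (nΣst − ΣsΣt) / √[(nΣs² − (Σs)²)(nΣt² − (Σt)²)]
Numerator: 15×7618 − 431×277 = -5117
Denominator: √[(195825 − 185761)(89115 − 76729)] = √[10064 × 12386] = 11164.7975
r = -5117 / 11164.7975 ≈ -0.458

-0.458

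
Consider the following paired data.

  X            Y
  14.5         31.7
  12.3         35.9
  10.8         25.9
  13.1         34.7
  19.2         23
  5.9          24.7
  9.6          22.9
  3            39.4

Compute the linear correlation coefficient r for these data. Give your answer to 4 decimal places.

n = 8, ΣX = 88.4, ΣY = 238.2, ΣX² = 1154.4, ΣY² = 7384.46, ΣXY = 2560.88
nΣXY − ΣXΣY = 20487.04 − 21056.88 = -569.84
nΣX² − (ΣX)² = 9235.2 − 7814.56 = 1420.64; nΣY² − (ΣY)² = 59075.68 − 56739.24 = 2336.44
r = -569.84 / √(1420.64 × 2336.44) = -569.84 / 1821.8782 ≈ -0.3128

-0.3128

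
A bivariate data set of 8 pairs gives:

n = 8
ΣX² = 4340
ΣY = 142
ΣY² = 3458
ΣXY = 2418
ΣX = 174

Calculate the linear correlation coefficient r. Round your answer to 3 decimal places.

-0.929

r = (nΣXY − ΣXΣY) / √[(nΣX² − (ΣX)²)(nΣY² − (ΣY)²)]
Numerator: 8×2418 − 174×142 = -5364
Denominator: √[(34720 − 30276)(27664 − 20164)] = √[4444 × 7500] = 5773.2140
r = -5364 / 5773.2140 ≈ -0.929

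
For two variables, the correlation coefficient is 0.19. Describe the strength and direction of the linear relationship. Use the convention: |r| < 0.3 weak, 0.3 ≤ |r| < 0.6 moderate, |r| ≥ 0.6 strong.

r = 0.19 > 0 so the relationship is positive.
|r| = 0.19, which falls in the weak range.

weak positive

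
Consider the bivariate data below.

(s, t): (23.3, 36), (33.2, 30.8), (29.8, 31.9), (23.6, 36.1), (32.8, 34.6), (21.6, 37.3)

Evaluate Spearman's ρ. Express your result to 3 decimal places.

-0.886

Rank s: 2, 6, 4, 3, 5, 1
Rank t: 4, 1, 2, 5, 3, 6
d = rank(s) − rank(t): -2, 5, 2, -2, 2, -5; Σd² = 66
ρ = 1 − 6Σd² / [n(n²−1)] = 1 − 6×66 / (6×35) = 1 − 396/210 ≈ -0.886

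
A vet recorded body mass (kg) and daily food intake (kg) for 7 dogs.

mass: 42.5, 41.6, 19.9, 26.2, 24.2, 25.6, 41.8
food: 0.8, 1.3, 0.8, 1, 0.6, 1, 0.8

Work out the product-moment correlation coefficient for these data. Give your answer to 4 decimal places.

n = 7, Σx = 221.8, Σy = 6.3, Σx² = 7607.5, Σy² = 5.97, Σxy = 203.76
nΣxy − ΣxΣy = 1426.32 − 1397.34 = 28.98
nΣx² − (Σx)² = 53252.5 − 49195.24 = 4057.26; nΣy² − (Σy)² = 41.79 − 39.69 = 2.1
r = 28.98 / √(4057.26 × 2.1) = 28.98 / 92.3052 ≈ 0.3140

0.3140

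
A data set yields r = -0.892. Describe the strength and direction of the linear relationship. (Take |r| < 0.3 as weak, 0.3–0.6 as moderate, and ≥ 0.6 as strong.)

strong negative

r = -0.892 < 0 so the relationship is negative.
|r| = 0.892, which falls in the strong range.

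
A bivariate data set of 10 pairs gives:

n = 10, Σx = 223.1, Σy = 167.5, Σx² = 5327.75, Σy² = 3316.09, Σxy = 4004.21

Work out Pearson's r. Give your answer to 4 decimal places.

0.6320

r = (nΣxy − ΣxΣy) / √[(nΣx² − (Σx)²)(nΣy² − (Σy)²)]
Numerator: 10×4004.21 − 223.1×167.5 = 2672.85
Denominator: √[(53277.5 − 49773.61)(33160.9 − 28056.25)] = √[3503.89 × 5104.65] = 4229.1999
r = 2672.85 / 4229.1999 ≈ 0.6320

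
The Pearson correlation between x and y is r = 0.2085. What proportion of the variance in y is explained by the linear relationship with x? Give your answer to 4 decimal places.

0.0435

r² = (0.2085)² = 0.0435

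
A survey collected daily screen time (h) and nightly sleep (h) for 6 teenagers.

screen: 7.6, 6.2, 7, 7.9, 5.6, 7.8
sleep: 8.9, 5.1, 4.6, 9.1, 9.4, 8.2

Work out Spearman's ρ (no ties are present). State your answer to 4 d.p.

Rank screen: 4, 2, 3, 6, 1, 5
Rank sleep: 4, 2, 1, 5, 6, 3
d = rank(screen) − rank(sleep): 0, 0, 2, 1, -5, 2; Σd² = 34
ρ = 1 − 6Σd² / [n(n²−1)] = 1 − 6×34 / (6×35) = 1 − 204/210 ≈ 0.0286

0.0286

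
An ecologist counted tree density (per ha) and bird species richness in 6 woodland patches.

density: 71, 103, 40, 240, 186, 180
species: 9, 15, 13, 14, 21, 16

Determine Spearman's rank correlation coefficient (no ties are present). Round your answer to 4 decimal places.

0.6000

Rank density: 2, 3, 1, 6, 5, 4
Rank species: 1, 4, 2, 3, 6, 5
d = rank(density) − rank(species): 1, -1, -1, 3, -1, -1; Σd² = 14
ρ = 1 − 6Σd² / [n(n²−1)] = 1 − 6×14 / (6×35) = 1 − 84/210 ≈ 0.6000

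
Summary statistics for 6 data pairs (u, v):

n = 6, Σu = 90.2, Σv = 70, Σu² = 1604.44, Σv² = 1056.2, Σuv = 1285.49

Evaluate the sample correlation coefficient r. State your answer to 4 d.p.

r = (nΣuv − ΣuΣv) / √[(nΣu² − (Σu)²)(nΣv² − (Σv)²)]
Numerator: 6×1285.49 − 90.2×70 = 1398.94
Denominator: √[(9626.64 − 8136.04)(6337.2 − 4900)] = √[1490.6 × 1437.2] = 1463.6565
r = 1398.94 / 1463.6565 ≈ 0.9558

0.9558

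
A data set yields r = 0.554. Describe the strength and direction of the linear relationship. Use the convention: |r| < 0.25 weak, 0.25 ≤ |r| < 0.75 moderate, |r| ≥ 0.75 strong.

moderate positive

r = 0.554 > 0 so the relationship is positive.
|r| = 0.554, which falls in the moderate range.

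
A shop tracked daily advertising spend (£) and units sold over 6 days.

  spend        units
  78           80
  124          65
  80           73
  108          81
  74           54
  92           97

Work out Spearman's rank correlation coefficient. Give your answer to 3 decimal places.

Rank spend: 2, 6, 3, 5, 1, 4
Rank units: 4, 2, 3, 5, 1, 6
d = rank(spend) − rank(units): -2, 4, 0, 0, 0, -2; Σd² = 24
ρ = 1 − 6Σd² / [n(n²−1)] = 1 − 6×24 / (6×35) = 1 − 144/210 ≈ 0.314

0.314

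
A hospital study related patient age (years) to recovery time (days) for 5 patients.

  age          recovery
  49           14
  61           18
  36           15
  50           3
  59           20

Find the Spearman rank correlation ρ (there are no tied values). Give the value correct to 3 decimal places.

0.500

Rank age: 2, 5, 1, 3, 4
Rank recovery: 2, 4, 3, 1, 5
d = rank(age) − rank(recovery): 0, 1, -2, 2, -1; Σd² = 10
ρ = 1 − 6Σd² / [n(n²−1)] = 1 − 6×10 / (5×24) = 1 − 60/120 ≈ 0.500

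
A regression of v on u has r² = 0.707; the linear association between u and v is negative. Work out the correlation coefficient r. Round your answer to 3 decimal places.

|r| = √0.707 = 0.841
The association is negative, so r = −0.841.

-0.841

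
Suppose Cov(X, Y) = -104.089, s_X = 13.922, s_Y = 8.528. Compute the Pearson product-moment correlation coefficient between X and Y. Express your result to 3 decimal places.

r = Cov(X,Y) / (s_X · s_Y) = -104.089 / (13.922 × 8.528)
  = -104.089 / 118.7268 ≈ -0.877

-0.877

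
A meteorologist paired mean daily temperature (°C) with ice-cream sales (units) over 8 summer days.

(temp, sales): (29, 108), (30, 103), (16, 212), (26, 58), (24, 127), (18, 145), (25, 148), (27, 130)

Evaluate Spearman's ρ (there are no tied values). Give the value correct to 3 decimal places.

-0.714

Rank temp: 7, 8, 1, 5, 3, 2, 4, 6
Rank sales: 3, 2, 8, 1, 4, 6, 7, 5
d = rank(temp) − rank(sales): 4, 6, -7, 4, -1, -4, -3, 1; Σd² = 144
ρ = 1 − 6Σd² / [n(n²−1)] = 1 − 6×144 / (8×63) = 1 − 864/504 ≈ -0.714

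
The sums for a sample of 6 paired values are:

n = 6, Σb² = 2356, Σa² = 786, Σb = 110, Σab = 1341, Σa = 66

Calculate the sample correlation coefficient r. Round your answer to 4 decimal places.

0.9181

r = (nΣab − ΣaΣb) / √[(nΣa² − (Σa)²)(nΣb² − (Σb)²)]
Numerator: 6×1341 − 66×110 = 786
Denominator: √[(4716 − 4356)(14136 − 12100)] = √[360 × 2036] = 856.1308
r = 786 / 856.1308 ≈ 0.9181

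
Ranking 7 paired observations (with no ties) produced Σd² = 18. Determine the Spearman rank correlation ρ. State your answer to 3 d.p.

ρ = 1 − 6Σd² / [n(n²−1)] = 1 − 6×18 / (7×48)
  = 1 − 108/336 = 1 − 0.3214 ≈ 0.679

0.679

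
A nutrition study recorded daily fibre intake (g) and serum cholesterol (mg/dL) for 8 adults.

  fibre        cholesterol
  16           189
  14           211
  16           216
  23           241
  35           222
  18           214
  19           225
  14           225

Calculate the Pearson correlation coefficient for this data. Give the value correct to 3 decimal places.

n = 8, Σx = 155, Σy = 1743, Σx² = 3343, Σy² = 381309, Σxy = 34024
nΣxy − ΣxΣy = 272192 − 270165 = 2027
nΣx² − (Σx)² = 26744 − 24025 = 2719; nΣy² − (Σy)² = 3050472 − 3038049 = 12423
r = 2027 / √(2719 × 12423) = 2027 / 5811.8962 ≈ 0.349

0.349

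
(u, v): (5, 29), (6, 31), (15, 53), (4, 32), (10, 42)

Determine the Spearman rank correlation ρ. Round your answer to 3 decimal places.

0.700

Rank u: 2, 3, 5, 1, 4
Rank v: 1, 2, 5, 3, 4
d = rank(u) − rank(v): 1, 1, 0, -2, 0; Σd² = 6
ρ = 1 − 6Σd² / [n(n²−1)] = 1 − 6×6 / (5×24) = 1 − 36/120 ≈ 0.700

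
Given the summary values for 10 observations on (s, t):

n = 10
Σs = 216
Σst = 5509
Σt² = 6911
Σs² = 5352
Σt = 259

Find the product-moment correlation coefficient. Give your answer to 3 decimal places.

r = (nΣst − ΣsΣt) / √[(nΣs² − (Σs)²)(nΣt² − (Σt)²)]
Numerator: 10×5509 − 216×259 = -854
Denominator: √[(53520 − 46656)(69110 − 67081)] = √[6864 × 2029] = 3731.8971
r = -854 / 3731.8971 ≈ -0.229

-0.229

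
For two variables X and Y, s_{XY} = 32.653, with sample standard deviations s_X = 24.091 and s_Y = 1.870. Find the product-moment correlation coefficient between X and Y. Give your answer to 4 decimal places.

r = Cov(X,Y) / (s_X · s_Y) = 32.653 / (24.091 × 1.870)
  = 32.653 / 45.0502 ≈ 0.7248

0.7248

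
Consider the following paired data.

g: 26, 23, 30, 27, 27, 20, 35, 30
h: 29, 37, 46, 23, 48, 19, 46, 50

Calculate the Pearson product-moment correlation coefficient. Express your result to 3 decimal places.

0.695

n = 8, Σg = 218, Σh = 298, Σg² = 6088, Σh² = 12136, Σgh = 8392
nΣgh − ΣgΣh = 67136 − 64964 = 2172
nΣg² − (Σg)² = 48704 − 47524 = 1180; nΣh² − (Σh)² = 97088 − 88804 = 8284
r = 2172 / √(1180 × 8284) = 2172 / 3126.5188 ≈ 0.695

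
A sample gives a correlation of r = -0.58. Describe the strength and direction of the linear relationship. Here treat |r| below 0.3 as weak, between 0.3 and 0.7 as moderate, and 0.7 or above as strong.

r = -0.58 < 0 so the relationship is negative.
|r| = 0.58, which falls in the moderate range.

moderate negative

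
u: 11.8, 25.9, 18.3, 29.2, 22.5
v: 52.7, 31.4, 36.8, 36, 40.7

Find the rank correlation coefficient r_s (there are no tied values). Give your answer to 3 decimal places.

-0.800

Rank u: 1, 4, 2, 5, 3
Rank v: 5, 1, 3, 2, 4
d = rank(u) − rank(v): -4, 3, -1, 3, -1; Σd² = 36
ρ = 1 − 6Σd² / [n(n²−1)] = 1 − 6×36 / (5×24) = 1 − 216/120 ≈ -0.800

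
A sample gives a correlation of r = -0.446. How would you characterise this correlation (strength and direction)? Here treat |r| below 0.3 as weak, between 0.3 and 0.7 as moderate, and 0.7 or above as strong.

r = -0.446 < 0 so the relationship is negative.
|r| = 0.446, which falls in the moderate range.

moderate negative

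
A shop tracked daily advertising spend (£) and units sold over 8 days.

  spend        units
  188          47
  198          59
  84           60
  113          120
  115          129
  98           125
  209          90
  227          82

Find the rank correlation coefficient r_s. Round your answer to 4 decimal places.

Rank spend: 5, 6, 1, 3, 4, 2, 7, 8
Rank units: 1, 2, 3, 6, 8, 7, 5, 4
d = rank(spend) − rank(units): 4, 4, -2, -3, -4, -5, 2, 4; Σd² = 106
ρ = 1 − 6Σd² / [n(n²−1)] = 1 − 6×106 / (8×63) = 1 − 636/504 ≈ -0.2619

-0.2619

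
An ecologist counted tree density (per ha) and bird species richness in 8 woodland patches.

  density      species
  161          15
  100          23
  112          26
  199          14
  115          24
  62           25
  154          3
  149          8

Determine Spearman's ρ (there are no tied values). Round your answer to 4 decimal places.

Rank density: 7, 2, 3, 8, 4, 1, 6, 5
Rank species: 4, 5, 8, 3, 6, 7, 1, 2
d = rank(density) − rank(species): 3, -3, -5, 5, -2, -6, 5, 3; Σd² = 142
ρ = 1 − 6Σd² / [n(n²−1)] = 1 − 6×142 / (8×63) = 1 − 852/504 ≈ -0.6905

-0.6905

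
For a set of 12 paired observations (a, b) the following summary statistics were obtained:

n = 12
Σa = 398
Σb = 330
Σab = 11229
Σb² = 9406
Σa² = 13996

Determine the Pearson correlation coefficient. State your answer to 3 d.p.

r = (nΣab − ΣaΣb) / √[(nΣa² − (Σa)²)(nΣb² − (Σb)²)]
Numerator: 12×11229 − 398×330 = 3408
Denominator: √[(167952 − 158404)(112872 − 108900)] = √[9548 × 3972] = 6158.2998
r = 3408 / 6158.2998 ≈ 0.553

0.553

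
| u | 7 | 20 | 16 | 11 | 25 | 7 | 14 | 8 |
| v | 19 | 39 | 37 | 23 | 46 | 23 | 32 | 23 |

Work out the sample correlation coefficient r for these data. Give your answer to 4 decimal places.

n = 8, Σu = 108, Σv = 242, Σu² = 1760, Σv² = 7978, Σuv = 3701
nΣuv − ΣuΣv = 29608 − 26136 = 3472
nΣu² − (Σu)² = 14080 − 11664 = 2416; nΣv² − (Σv)² = 63824 − 58564 = 5260
r = 3472 / √(2416 × 5260) = 3472 / 3564.8506 ≈ 0.9740

0.9740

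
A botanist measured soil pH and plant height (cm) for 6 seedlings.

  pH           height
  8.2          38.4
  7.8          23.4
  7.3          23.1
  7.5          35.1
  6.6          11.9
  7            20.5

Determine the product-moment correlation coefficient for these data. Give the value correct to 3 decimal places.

0.846

n = 6, Σx = 44.4, Σy = 152.4, Σx² = 330.18, Σy² = 4349.6, Σxy = 1151.32
nΣxy − ΣxΣy = 6907.92 − 6766.56 = 141.36
nΣx² − (Σx)² = 1981.08 − 1971.36 = 9.72; nΣy² − (Σy)² = 26097.6 − 23225.76 = 2871.84
r = 141.36 / √(9.72 × 2871.84) = 141.36 / 167.0757 ≈ 0.846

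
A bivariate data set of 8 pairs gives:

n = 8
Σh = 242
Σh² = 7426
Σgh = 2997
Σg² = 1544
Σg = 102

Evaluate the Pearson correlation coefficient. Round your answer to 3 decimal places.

-0.552

r = (nΣgh − ΣgΣh) / √[(nΣg² − (Σg)²)(nΣh² − (Σh)²)]
Numerator: 8×2997 − 102×242 = -708
Denominator: √[(12352 − 10404)(59408 − 58564)] = √[1948 × 844] = 1282.2293
r = -708 / 1282.2293 ≈ -0.552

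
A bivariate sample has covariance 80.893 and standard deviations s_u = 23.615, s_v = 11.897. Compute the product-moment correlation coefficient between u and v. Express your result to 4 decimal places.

r = Cov(u,v) / (s_u · s_v) = 80.893 / (23.615 × 11.897)
  = 80.893 / 280.9477 ≈ 0.2879

0.2879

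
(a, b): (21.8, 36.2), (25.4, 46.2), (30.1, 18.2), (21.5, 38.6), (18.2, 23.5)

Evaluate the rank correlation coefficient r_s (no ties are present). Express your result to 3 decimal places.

Rank a: 3, 4, 5, 2, 1
Rank b: 3, 5, 1, 4, 2
d = rank(a) − rank(b): 0, -1, 4, -2, -1; Σd² = 22
ρ = 1 − 6Σd² / [n(n²−1)] = 1 − 6×22 / (5×24) = 1 − 132/120 ≈ -0.100

-0.100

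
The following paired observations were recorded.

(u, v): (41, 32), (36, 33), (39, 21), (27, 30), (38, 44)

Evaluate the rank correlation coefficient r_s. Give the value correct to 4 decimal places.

Rank u: 5, 2, 4, 1, 3
Rank v: 3, 4, 1, 2, 5
d = rank(u) − rank(v): 2, -2, 3, -1, -2; Σd² = 22
ρ = 1 − 6Σd² / [n(n²−1)] = 1 − 6×22 / (5×24) = 1 − 132/120 ≈ -0.1000

-0.1000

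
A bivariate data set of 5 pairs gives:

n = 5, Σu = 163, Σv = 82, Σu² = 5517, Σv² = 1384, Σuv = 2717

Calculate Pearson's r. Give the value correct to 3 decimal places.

0.491

r = (nΣuv − ΣuΣv) / √[(nΣu² − (Σu)²)(nΣv² − (Σv)²)]
Numerator: 5×2717 − 163×82 = 219
Denominator: √[(27585 − 26569)(6920 − 6724)] = √[1016 × 196] = 446.2466
r = 219 / 446.2466 ≈ 0.491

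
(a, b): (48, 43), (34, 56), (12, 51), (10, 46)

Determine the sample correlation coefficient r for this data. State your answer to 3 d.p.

-0.179

n = 4, Σa = 104, Σb = 196, Σa² = 3704, Σb² = 9702, Σab = 5040
nΣab − ΣaΣb = 20160 − 20384 = -224
nΣa² − (Σa)² = 14816 − 10816 = 4000; nΣb² − (Σb)² = 38808 − 38416 = 392
r = -224 / √(4000 × 392) = -224 / 1252.1981 ≈ -0.179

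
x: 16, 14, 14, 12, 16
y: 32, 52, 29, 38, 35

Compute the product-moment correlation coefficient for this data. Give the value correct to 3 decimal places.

-0.274

n = 5, Σx = 72, Σy = 186, Σx² = 1048, Σy² = 7238, Σxy = 2662
nΣxy − ΣxΣy = 13310 − 13392 = -82
nΣx² − (Σx)² = 5240 − 5184 = 56; nΣy² − (Σy)² = 36190 − 34596 = 1594
r = -82 / √(56 × 1594) = -82 / 298.7708 ≈ -0.274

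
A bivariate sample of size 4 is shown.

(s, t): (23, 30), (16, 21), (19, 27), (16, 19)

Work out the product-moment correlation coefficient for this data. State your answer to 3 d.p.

n = 4, Σs = 74, Σt = 97, Σs² = 1402, Σt² = 2431, Σst = 1843
nΣst − ΣsΣt = 7372 − 7178 = 194
nΣs² − (Σs)² = 5608 − 5476 = 132; nΣt² − (Σt)² = 9724 − 9409 = 315
r = 194 / √(132 × 315) = 194 / 203.9117 ≈ 0.951

0.951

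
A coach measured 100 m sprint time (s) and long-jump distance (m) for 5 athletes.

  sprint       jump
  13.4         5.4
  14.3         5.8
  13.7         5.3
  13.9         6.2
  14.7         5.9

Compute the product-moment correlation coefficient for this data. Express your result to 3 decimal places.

0.556

n = 5, Σx = 70, Σy = 28.6, Σx² = 981.04, Σy² = 164.14, Σxy = 400.82
nΣxy − ΣxΣy = 2004.1 − 2002 = 2.1
nΣx² − (Σx)² = 4905.2 − 4900 = 5.2; nΣy² − (Σy)² = 820.7 − 817.96 = 2.74
r = 2.1 / √(5.2 × 2.74) = 2.1 / 3.7747 ≈ 0.556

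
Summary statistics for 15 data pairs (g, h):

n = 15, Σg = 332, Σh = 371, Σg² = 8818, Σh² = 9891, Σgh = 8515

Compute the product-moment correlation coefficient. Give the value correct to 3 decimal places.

r = (nΣgh − ΣgΣh) / √[(nΣg² − (Σg)²)(nΣh² − (Σh)²)]
Numerator: 15×8515 − 332×371 = 4553
Denominator: √[(132270 − 110224)(148365 − 137641)] = √[22046 × 10724] = 15375.9977
r = 4553 / 15375.9977 ≈ 0.296

0.296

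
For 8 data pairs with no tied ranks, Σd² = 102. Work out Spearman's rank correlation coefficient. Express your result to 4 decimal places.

ρ = 1 − 6Σd² / [n(n²−1)] = 1 − 6×102 / (8×63)
  = 1 − 612/504 = 1 − 1.21429 ≈ -0.2143

-0.2143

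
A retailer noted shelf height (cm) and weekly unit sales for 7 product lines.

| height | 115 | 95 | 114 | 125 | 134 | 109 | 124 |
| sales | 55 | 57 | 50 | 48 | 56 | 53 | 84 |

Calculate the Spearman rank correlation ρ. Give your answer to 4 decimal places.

-0.0714

Rank height: 4, 1, 3, 6, 7, 2, 5
Rank sales: 4, 6, 2, 1, 5, 3, 7
d = rank(height) − rank(sales): 0, -5, 1, 5, 2, -1, -2; Σd² = 60
ρ = 1 − 6Σd² / [n(n²−1)] = 1 − 6×60 / (7×48) = 1 − 360/336 ≈ -0.0714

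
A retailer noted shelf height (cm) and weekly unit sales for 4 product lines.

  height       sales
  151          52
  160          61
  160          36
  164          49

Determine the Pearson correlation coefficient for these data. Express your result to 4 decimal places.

n = 4, Σx = 635, Σy = 198, Σx² = 100897, Σy² = 10122, Σxy = 31408
nΣxy − ΣxΣy = 125632 − 125730 = -98
nΣx² − (Σx)² = 403588 − 403225 = 363; nΣy² − (Σy)² = 40488 − 39204 = 1284
r = -98 / √(363 × 1284) = -98 / 682.7093 ≈ -0.1435

-0.1435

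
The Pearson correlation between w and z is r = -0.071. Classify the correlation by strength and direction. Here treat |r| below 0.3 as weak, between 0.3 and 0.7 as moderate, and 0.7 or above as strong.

r = -0.071 < 0 so the relationship is negative.
|r| = 0.071, which falls in the weak range.

weak negative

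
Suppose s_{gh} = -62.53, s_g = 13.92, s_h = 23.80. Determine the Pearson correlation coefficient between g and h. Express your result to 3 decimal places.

r = Cov(g,h) / (s_g · s_h) = -62.53 / (13.92 × 23.80)
  = -62.53 / 331.2960 ≈ -0.189

-0.189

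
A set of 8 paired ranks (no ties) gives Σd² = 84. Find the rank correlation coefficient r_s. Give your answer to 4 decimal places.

0.0000

ρ = 1 − 6Σd² / [n(n²−1)] = 1 − 6×84 / (8×63)
  = 1 − 504/504 = 1 − 1.00000 ≈ 0.0000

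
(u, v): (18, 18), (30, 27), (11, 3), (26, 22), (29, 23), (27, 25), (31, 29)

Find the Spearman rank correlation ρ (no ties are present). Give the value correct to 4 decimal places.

0.9643

Rank u: 2, 6, 1, 3, 5, 4, 7
Rank v: 2, 6, 1, 3, 4, 5, 7
d = rank(u) − rank(v): 0, 0, 0, 0, 1, -1, 0; Σd² = 2
ρ = 1 − 6Σd² / [n(n²−1)] = 1 − 6×2 / (7×48) = 1 − 12/336 ≈ 0.9643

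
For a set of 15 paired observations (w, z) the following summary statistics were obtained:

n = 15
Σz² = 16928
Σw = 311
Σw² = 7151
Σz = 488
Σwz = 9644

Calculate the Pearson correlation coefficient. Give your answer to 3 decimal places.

-0.551

r = (nΣwz − ΣwΣz) / √[(nΣw² − (Σw)²)(nΣz² − (Σz)²)]
Numerator: 15×9644 − 311×488 = -7108
Denominator: √[(107265 − 96721)(253920 − 238144)] = √[10544 × 15776] = 12897.3697
r = -7108 / 12897.3697 ≈ -0.551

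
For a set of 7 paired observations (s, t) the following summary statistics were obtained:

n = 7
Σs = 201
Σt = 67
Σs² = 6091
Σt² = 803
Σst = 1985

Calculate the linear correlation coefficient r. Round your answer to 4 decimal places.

0.2690

r = (nΣst − ΣsΣt) / √[(nΣs² − (Σs)²)(nΣt² − (Σt)²)]
Numerator: 7×1985 − 201×67 = 428
Denominator: √[(42637 − 40401)(5621 − 4489)] = √[2236 × 1132] = 1590.9595
r = 428 / 1590.9595 ≈ 0.2690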